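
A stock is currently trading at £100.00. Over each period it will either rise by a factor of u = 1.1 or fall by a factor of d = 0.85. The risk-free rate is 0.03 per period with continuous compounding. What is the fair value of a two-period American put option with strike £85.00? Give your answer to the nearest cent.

Risk-neutral probability p = (e^0.03 − 0.85)/(1.1 − 0.85) = 0.1805/0.2500 = 0.7218
Terminal stock prices: S_uu = 121, S_ud = 93.5, S_dd = 72.25
Terminal payoffs (K − S): max(-36, 0) = 0, max(-8.5, 0) = 0, max(12.75, 0) = 12.75
Node u (S = 110): continuation = e^(−0.03)·[0.7218·0.0000 + 0.2782·0.0000] = 0.0000; exercise value = 0.0000 ≤ continuation, so V_u = 0.0000
Node d (S = 85): continuation = e^(−0.03)·[0.7218·0.0000 + 0.2782·12.7500] = 3.4420; exercise value = 0.0000 ≤ continuation, so V_d = 3.4420
Node 0 (S = 100): continuation = e^(−0.03)·[0.7218·0.0000 + 0.2782·3.4420] = 0.9292; exercise value = 0.0000 ≤ continuation, so V_0 = 0.9292

£0.93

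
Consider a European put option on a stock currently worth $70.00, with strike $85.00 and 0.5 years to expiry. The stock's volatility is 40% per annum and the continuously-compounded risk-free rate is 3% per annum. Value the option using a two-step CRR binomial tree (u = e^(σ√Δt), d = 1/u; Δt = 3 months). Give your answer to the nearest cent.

CRR parameters: u = e^(σ√Δt) = e^(0.4·√0.25) = 1.2214, d = 1/u = 0.8187
Per-period rate: rΔt = 0.03·0.25 = 0.0075, so R = e^0.0075 = 1.0075
Risk-neutral probability p = (e^0.0075 − 0.8187)/(1.2214 − 0.8187) = 0.1888/0.4027 = 0.4689
Terminal stock prices: S_uu = 104.4, S_ud = 70, S_dd = 46.92
Terminal payoffs (K − S): max(-19.43, 0) = 0, max(15, 0) = 15, max(38.08, 0) = 38.08
Node u (S = 85.5): V_u = e^(−0.0075)·[0.4689·0.0000 + 0.5311·15.0000] = 7.9075
Node d (S = 57.31): V_d = e^(−0.0075)·[0.4689·15.0000 + 0.5311·38.0776] = 27.0537
Node 0 (S = 70): V_0 = e^(−0.0075)·[0.4689·7.9075 + 0.5311·27.0537] = 17.9418

$17.94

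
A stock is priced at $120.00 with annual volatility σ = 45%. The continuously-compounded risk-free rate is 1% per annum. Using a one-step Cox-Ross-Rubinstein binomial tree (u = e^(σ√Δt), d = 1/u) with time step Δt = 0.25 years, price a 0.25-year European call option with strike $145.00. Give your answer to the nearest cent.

CRR parameters: u = e^(σ√Δt) = e^(0.45·√0.25) = 1.2523, d = 1/u = 0.7985
Per-period rate: rΔt = 0.01·0.25 = 0.0025, so R = e^0.0025 = 1.0025
Risk-neutral probability p = (e^0.0025 − 0.7985)/(1.2523 − 0.7985) = 0.2040/0.4538 = 0.4495
Terminal stock prices: S_u = 150.3, S_d = 95.82
Terminal payoffs (S − K): max(5.279, 0) = 5.279, max(-49.18, 0) = 0
Node 0 (S = 120): V_0 = e^(−0.0025)·[0.4495·5.2787 + 0.5505·0.0000] = 2.3669

$2.37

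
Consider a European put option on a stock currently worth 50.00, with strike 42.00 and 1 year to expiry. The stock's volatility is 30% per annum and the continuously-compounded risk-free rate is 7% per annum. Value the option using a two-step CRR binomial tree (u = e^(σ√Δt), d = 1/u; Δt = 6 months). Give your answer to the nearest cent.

1.91

CRR parameters: u = e^(σ√Δt) = e^(0.3·√0.5) = 1.2363, d = 1/u = 0.8089
Per-period rate: rΔt = 0.07·0.5 = 0.035, so R = e^0.035 = 1.0356
Risk-neutral probability p = (e^0.035 − 0.8089)/(1.2363 − 0.8089) = 0.2268/0.4275 = 0.5305
Terminal stock prices: S_uu = 76.42, S_ud = 50, S_dd = 32.71
Terminal payoffs (K − S): max(-34.42, 0) = 0, max(-8, 0) = 0, max(9.287, 0) = 9.287
Node u (S = 61.82): V_u = e^(−0.035)·[0.5305·0.0000 + 0.4695·0.0000] = 0.0000
Node d (S = 40.44): V_d = e^(−0.035)·[0.5305·0.0000 + 0.4695·9.2874] = 4.2105
Node 0 (S = 50): V_0 = e^(−0.035)·[0.5305·0.0000 + 0.4695·4.2105] = 1.9089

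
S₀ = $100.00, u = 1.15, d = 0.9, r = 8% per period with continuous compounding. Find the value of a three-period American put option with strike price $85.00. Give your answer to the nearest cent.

$0.24

Risk-neutral probability p = (e^0.08 − 0.9)/(1.15 − 0.9) = 0.1833/0.2500 = 0.7331
Terminal stock prices: S_uuu = 152.1, S_uud = 119, S_udd = 93.15, S_ddd = 72.9
Terminal payoffs (K − S): max(-67.09, 0) = 0, max(-34.02, 0) = 0, max(-8.15, 0) = 0, max(12.1, 0) = 12.1
Node uu (S = 132.2): continuation = e^(−0.08)·[0.7331·0.0000 + 0.2669·0.0000] = 0.0000; exercise value = 0.0000 ≤ continuation, so V_uu = 0.0000
Node ud (S = 103.5): continuation = e^(−0.08)·[0.7331·0.0000 + 0.2669·0.0000] = 0.0000; exercise value = 0.0000 ≤ continuation, so V_ud = 0.0000
Node dd (S = 81): continuation = e^(−0.08)·[0.7331·0.0000 + 0.2669·12.1000] = 2.9807; exercise value = 4.0000 > continuation, so V_dd = 4.0000 (exercise)
Node u (S = 115): continuation = e^(−0.08)·[0.7331·0.0000 + 0.2669·0.0000] = 0.0000; exercise value = 0.0000 ≤ continuation, so V_u = 0.0000
Node d (S = 90): continuation = e^(−0.08)·[0.7331·0.0000 + 0.2669·4.0000] = 0.9853; exercise value = 0.0000 ≤ continuation, so V_d = 0.9853
Node 0 (S = 100): continuation = e^(−0.08)·[0.7331·0.0000 + 0.2669·0.9853] = 0.2427; exercise value = 0.0000 ≤ continuation, so V_0 = 0.2427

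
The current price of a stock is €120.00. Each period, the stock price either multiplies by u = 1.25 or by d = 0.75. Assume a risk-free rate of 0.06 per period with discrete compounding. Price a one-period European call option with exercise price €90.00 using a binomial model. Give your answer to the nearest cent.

€35.09

Risk-neutral probability p = (1 + 0.06 − 0.75)/(1.25 − 0.75) = 0.3100/0.5000 = 0.6200
Terminal stock prices: S_u = 150, S_d = 90
Terminal payoffs (S − K): max(60, 0) = 60, max(0, 0) = 0
Node 0 (S = 120): V_0 = 1/1.06·[0.6200·60.0000 + 0.3800·0.0000] = 35.0943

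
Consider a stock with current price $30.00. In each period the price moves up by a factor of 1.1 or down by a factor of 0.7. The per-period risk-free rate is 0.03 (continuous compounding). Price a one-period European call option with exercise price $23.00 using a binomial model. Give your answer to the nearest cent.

Risk-neutral probability p = (e^0.03 − 0.7)/(1.1 − 0.7) = 0.3305/0.4000 = 0.8261
Terminal stock prices: S_u = 33, S_d = 21
Terminal payoffs (S − K): max(10, 0) = 10, max(-2, 0) = 0
Node 0 (S = 30): V_0 = e^(−0.03)·[0.8261·10.0000 + 0.1739·0.0000] = 8.0172

$8.02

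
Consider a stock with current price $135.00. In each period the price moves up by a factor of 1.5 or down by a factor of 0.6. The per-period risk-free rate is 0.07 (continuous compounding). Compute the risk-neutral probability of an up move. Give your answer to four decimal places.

Risk-neutral probability p = (e^0.07 − 0.6)/(1.5 − 0.6) = 0.4725/0.9000 = 0.5250

p = 0.5250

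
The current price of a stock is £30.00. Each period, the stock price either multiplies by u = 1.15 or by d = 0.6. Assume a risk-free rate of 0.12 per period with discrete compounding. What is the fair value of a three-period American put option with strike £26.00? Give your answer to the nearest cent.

£0.68

Risk-neutral probability p = (1 + 0.12 − 0.6)/(1.15 − 0.6) = 0.5200/0.5500 = 0.9455
Terminal stock prices: S_uuu = 45.63, S_uud = 23.8, S_udd = 12.42, S_ddd = 6.48
Terminal payoffs (K − S): max(-19.63, 0) = 0, max(2.195, 0) = 2.195, max(13.58, 0) = 13.58, max(19.52, 0) = 19.52
Node uu (S = 39.67): continuation = 1/1.12·[0.9455·0.0000 + 0.0545·2.1950] = 0.1069; exercise value = 0.0000 ≤ continuation, so V_uu = 0.1069
Node ud (S = 20.7): continuation = 1/1.12·[0.9455·2.1950 + 0.0545·13.5800] = 2.5143; exercise value = 5.3000 > continuation, so V_ud = 5.3000 (exercise)
Node dd (S = 10.8): continuation = 1/1.12·[0.9455·13.5800 + 0.0545·19.5200] = 12.4143; exercise value = 15.2000 > continuation, so V_dd = 15.2000 (exercise)
Node u (S = 34.5): continuation = 1/1.12·[0.9455·0.1069 + 0.0545·5.3000] = 0.3484; exercise value = 0.0000 ≤ continuation, so V_u = 0.3484
Node d (S = 18): continuation = 1/1.12·[0.9455·5.3000 + 0.0545·15.2000] = 5.2143; exercise value = 8.0000 > continuation, so V_d = 8.0000 (exercise)
Node 0 (S = 30): continuation = 1/1.12·[0.9455·0.3484 + 0.0545·8.0000] = 0.6837; exercise value = 0.0000 ≤ continuation, so V_0 = 0.6837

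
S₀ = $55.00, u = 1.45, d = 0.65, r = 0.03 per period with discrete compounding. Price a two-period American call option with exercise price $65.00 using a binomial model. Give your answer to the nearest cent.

Risk-neutral probability p = (1 + 0.03 − 0.65)/(1.45 − 0.65) = 0.3800/0.8000 = 0.4750
Terminal stock prices: S_uu = 115.6, S_ud = 51.84, S_dd = 23.24
Terminal payoffs (S − K): max(50.64, 0) = 50.64, max(-13.16, 0) = 0, max(-41.76, 0) = 0
Node u (S = 79.75): continuation = 1/1.03·[0.4750·50.6375 + 0.5250·0.0000] = 23.3522; exercise value = 14.7500 ≤ continuation, so V_u = 23.3522
Node d (S = 35.75): continuation = 1/1.03·[0.4750·0.0000 + 0.5250·0.0000] = 0.0000; exercise value = 0.0000 ≤ continuation, so V_d = 0.0000
Node 0 (S = 55): continuation = 1/1.03·[0.4750·23.3522 + 0.5250·0.0000] = 10.7692; exercise value = 0.0000 ≤ continuation, so V_0 = 10.7692

$10.77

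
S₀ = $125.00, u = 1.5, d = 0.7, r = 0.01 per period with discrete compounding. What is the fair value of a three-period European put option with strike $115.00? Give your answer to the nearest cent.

$25.87

Risk-neutral probability p = (1 + 0.01 − 0.7)/(1.5 − 0.7) = 0.3100/0.8000 = 0.3875
Terminal stock prices: S_uuu = 421.9, S_uud = 196.9, S_udd = 91.87, S_ddd = 42.87
Terminal payoffs (K − S): max(-306.9, 0) = 0, max(-81.88, 0) = 0, max(23.13, 0) = 23.13, max(72.12, 0) = 72.12
Node uu (S = 281.2): V_uu = 1/1.01·[0.3875·0.0000 + 0.6125·0.0000] = 0.0000
Node ud (S = 131.2): V_ud = 1/1.01·[0.3875·0.0000 + 0.6125·23.1250] = 14.0238
Node dd (S = 61.25): V_dd = 1/1.01·[0.3875·23.1250 + 0.6125·72.1250] = 52.6114
Node u (S = 187.5): V_u = 1/1.01·[0.3875·0.0000 + 0.6125·14.0238] = 8.5045
Node d (S = 87.5): V_d = 1/1.01·[0.3875·14.0238 + 0.6125·52.6114] = 37.2858
Node 0 (S = 125): V_0 = 1/1.01·[0.3875·8.5045 + 0.6125·37.2858] = 25.8743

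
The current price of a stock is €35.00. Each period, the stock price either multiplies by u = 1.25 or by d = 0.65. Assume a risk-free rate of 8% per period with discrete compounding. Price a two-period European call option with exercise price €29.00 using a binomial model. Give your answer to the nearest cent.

€11.31

Risk-neutral probability p = (1 + 0.08 − 0.65)/(1.25 − 0.65) = 0.4300/0.6000 = 0.7167
Terminal stock prices: S_uu = 54.69, S_ud = 28.44, S_dd = 14.79
Terminal payoffs (S − K): max(25.69, 0) = 25.69, max(-0.5625, 0) = 0, max(-14.21, 0) = 0
Node u (S = 43.75): V_u = 1/1.08·[0.7167·25.6875 + 0.2833·0.0000] = 17.0457
Node d (S = 22.75): V_d = 1/1.08·[0.7167·0.0000 + 0.2833·0.0000] = 0.0000
Node 0 (S = 35): V_0 = 1/1.08·[0.7167·17.0457 + 0.2833·0.0000] = 11.3112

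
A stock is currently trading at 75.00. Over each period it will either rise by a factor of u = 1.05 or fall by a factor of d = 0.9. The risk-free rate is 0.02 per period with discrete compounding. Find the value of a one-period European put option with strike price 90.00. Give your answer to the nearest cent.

Risk-neutral probability p = (1 + 0.02 − 0.9)/(1.05 − 0.9) = 0.1200/0.1500 = 0.8000
Terminal stock prices: S_u = 78.75, S_d = 67.5
Terminal payoffs (K − S): max(11.25, 0) = 11.25, max(22.5, 0) = 22.5
Node 0 (S = 75): V_0 = 1/1.02·[0.8000·11.2500 + 0.2000·22.5000] = 13.2353

13.24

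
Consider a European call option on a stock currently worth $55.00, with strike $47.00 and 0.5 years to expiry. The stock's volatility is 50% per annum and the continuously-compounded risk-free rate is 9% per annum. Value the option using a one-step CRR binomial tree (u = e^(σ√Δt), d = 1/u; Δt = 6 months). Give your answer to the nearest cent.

CRR parameters: u = e^(σ√Δt) = e^(0.5·√0.5) = 1.4241, d = 1/u = 0.7022
Per-period rate: rΔt = 0.09·0.5 = 0.045, so R = e^0.045 = 1.0460
Risk-neutral probability p = (e^0.045 − 0.7022)/(1.4241 − 0.7022) = 0.3438/0.7219 = 0.4763
Terminal stock prices: S_u = 78.33, S_d = 38.62
Terminal payoffs (S − K): max(31.33, 0) = 31.33, max(-8.38, 0) = 0
Node 0 (S = 55): V_0 = e^(−0.045)·[0.4763·31.3265 + 0.5237·0.0000] = 14.2636

$14.26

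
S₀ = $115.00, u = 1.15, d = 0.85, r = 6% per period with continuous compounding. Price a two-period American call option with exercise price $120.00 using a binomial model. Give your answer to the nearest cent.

Risk-neutral probability p = (e^0.06 − 0.85)/(1.15 − 0.85) = 0.2118/0.3000 = 0.7061
Terminal stock prices: S_uu = 152.1, S_ud = 112.4, S_dd = 83.09
Terminal payoffs (S − K): max(32.09, 0) = 32.09, max(-7.588, 0) = 0, max(-36.91, 0) = 0
Node u (S = 132.2): continuation = e^(−0.06)·[0.7061·32.0875 + 0.2939·0.0000] = 21.3382; exercise value = 12.2500 ≤ continuation, so V_u = 21.3382
Node d (S = 97.75): continuation = e^(−0.06)·[0.7061·0.0000 + 0.2939·0.0000] = 0.0000; exercise value = 0.0000 ≤ continuation, so V_d = 0.0000
Node 0 (S = 115): continuation = e^(−0.06)·[0.7061·21.3382 + 0.2939·0.0000] = 14.1899; exercise value = 0.0000 ≤ continuation, so V_0 = 14.1899

$14.19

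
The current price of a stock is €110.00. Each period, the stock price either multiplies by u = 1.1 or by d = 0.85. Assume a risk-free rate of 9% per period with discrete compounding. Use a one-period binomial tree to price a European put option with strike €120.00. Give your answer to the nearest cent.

Risk-neutral probability p = (1 + 0.09 − 0.85)/(1.1 − 0.85) = 0.2400/0.2500 = 0.9600
Terminal stock prices: S_u = 121, S_d = 93.5
Terminal payoffs (K − S): max(-1, 0) = 0, max(26.5, 0) = 26.5
Node 0 (S = 110): V_0 = 1/1.09·[0.9600·0.0000 + 0.0400·26.5000] = 0.9725

€0.97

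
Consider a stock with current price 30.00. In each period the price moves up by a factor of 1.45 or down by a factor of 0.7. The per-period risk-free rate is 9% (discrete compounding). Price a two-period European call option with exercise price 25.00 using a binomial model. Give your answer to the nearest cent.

Risk-neutral probability p = (1 + 0.09 − 0.7)/(1.45 − 0.7) = 0.3900/0.7500 = 0.5200
Terminal stock prices: S_uu = 63.08, S_ud = 30.45, S_dd = 14.7
Terminal payoffs (S − K): max(38.08, 0) = 38.08, max(5.45, 0) = 5.45, max(-10.3, 0) = 0
Node u (S = 43.5): V_u = 1/1.09·[0.5200·38.0750 + 0.4800·5.4500] = 20.5642
Node d (S = 21): V_d = 1/1.09·[0.5200·5.4500 + 0.4800·0.0000] = 2.6000
Node 0 (S = 30): V_0 = 1/1.09·[0.5200·20.5642 + 0.4800·2.6000] = 10.9554

10.96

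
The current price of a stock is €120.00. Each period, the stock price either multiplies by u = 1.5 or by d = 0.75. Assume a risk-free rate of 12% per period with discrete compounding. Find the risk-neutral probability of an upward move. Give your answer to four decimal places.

p = 0.4933

Risk-neutral probability p = (1 + 0.12 − 0.75)/(1.5 − 0.75) = 0.3700/0.7500 = 0.4933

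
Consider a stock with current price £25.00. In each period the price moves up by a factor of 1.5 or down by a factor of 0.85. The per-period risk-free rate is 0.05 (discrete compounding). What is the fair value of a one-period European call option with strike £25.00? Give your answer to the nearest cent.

Risk-neutral probability p = (1 + 0.05 − 0.85)/(1.5 − 0.85) = 0.2000/0.6500 = 0.3077
Terminal stock prices: S_u = 37.5, S_d = 21.25
Terminal payoffs (S − K): max(12.5, 0) = 12.5, max(-3.75, 0) = 0
Node 0 (S = 25): V_0 = 1/1.05·[0.3077·12.5000 + 0.6923·0.0000] = 3.6630

£3.66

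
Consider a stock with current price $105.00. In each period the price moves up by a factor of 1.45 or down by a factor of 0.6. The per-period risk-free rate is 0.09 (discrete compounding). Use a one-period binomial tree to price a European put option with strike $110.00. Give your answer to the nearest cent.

$18.26

Risk-neutral probability p = (1 + 0.09 − 0.6)/(1.45 − 0.6) = 0.4900/0.8500 = 0.5765
Terminal stock prices: S_u = 152.2, S_d = 63
Terminal payoffs (K − S): max(-42.25, 0) = 0, max(47, 0) = 47
Node 0 (S = 105): V_0 = 1/1.09·[0.5765·0.0000 + 0.4235·47.0000] = 18.2623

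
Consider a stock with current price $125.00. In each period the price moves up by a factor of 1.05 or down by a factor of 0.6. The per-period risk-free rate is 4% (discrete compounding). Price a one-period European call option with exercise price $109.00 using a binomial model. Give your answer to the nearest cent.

$20.92

Risk-neutral probability p = (1 + 0.04 − 0.6)/(1.05 − 0.6) = 0.4400/0.4500 = 0.9778
Terminal stock prices: S_u = 131.2, S_d = 75
Terminal payoffs (S − K): max(22.25, 0) = 22.25, max(-34, 0) = 0
Node 0 (S = 125): V_0 = 1/1.04·[0.9778·22.2500 + 0.0222·0.0000] = 20.9188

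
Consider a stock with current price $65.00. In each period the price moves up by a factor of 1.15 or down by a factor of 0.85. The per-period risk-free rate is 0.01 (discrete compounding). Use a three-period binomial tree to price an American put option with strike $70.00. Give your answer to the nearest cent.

Risk-neutral probability p = (1 + 0.01 − 0.85)/(1.15 − 0.85) = 0.1600/0.3000 = 0.5333
Terminal stock prices: S_uuu = 98.86, S_uud = 73.07, S_udd = 54.01, S_ddd = 39.92
Terminal payoffs (K − S): max(-28.86, 0) = 0, max(-3.068, 0) = 0, max(15.99, 0) = 15.99, max(30.08, 0) = 30.08
Node uu (S = 85.96): continuation = 1/1.01·[0.5333·0.0000 + 0.4667·0.0000] = 0.0000; exercise value = 0.0000 ≤ continuation, so V_uu = 0.0000
Node ud (S = 63.54): continuation = 1/1.01·[0.5333·0.0000 + 0.4667·15.9931] = 7.3896; exercise value = 6.4625 ≤ continuation, so V_ud = 7.3896
Node dd (S = 46.96): continuation = 1/1.01·[0.5333·15.9931 + 0.4667·30.0819] = 22.3444; exercise value = 23.0375 > continuation, so V_dd = 23.0375 (exercise)
Node u (S = 74.75): continuation = 1/1.01·[0.5333·0.0000 + 0.4667·7.3896] = 3.4143; exercise value = 0.0000 ≤ continuation, so V_u = 3.4143
Node d (S = 55.25): continuation = 1/1.01·[0.5333·7.3896 + 0.4667·23.0375] = 14.5465; exercise value = 14.7500 > continuation, so V_d = 14.7500 (exercise)
Node 0 (S = 65): continuation = 1/1.01·[0.5333·3.4143 + 0.4667·14.7500] = 8.6181; exercise value = 5.0000 ≤ continuation, so V_0 = 8.6181

$8.62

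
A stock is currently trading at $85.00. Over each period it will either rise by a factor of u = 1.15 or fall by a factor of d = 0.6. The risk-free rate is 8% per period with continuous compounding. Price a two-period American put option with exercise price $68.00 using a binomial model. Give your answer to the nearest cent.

$2.75

Risk-neutral probability p = (e^0.08 − 0.6)/(1.15 − 0.6) = 0.4833/0.5500 = 0.8787
Terminal stock prices: S_uu = 112.4, S_ud = 58.65, S_dd = 30.6
Terminal payoffs (K − S): max(-44.41, 0) = 0, max(9.35, 0) = 9.35, max(37.4, 0) = 37.4
Node u (S = 97.75): continuation = e^(−0.08)·[0.8787·0.0000 + 0.1213·9.3500] = 1.0469; exercise value = 0.0000 ≤ continuation, so V_u = 1.0469
Node d (S = 51): continuation = e^(−0.08)·[0.8787·9.3500 + 0.1213·37.4000] = 11.7719; exercise value = 17.0000 > continuation, so V_d = 17.0000 (exercise)
Node 0 (S = 85): continuation = e^(−0.08)·[0.8787·1.0469 + 0.1213·17.0000] = 2.7527; exercise value = 0.0000 ≤ continuation, so V_0 = 2.7527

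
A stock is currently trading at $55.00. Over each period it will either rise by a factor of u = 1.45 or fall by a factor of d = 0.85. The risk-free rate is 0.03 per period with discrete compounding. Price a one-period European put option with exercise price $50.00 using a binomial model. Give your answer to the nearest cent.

$2.21

Risk-neutral probability p = (1 + 0.03 − 0.85)/(1.45 − 0.85) = 0.1800/0.6000 = 0.3000
Terminal stock prices: S_u = 79.75, S_d = 46.75
Terminal payoffs (K − S): max(-29.75, 0) = 0, max(3.25, 0) = 3.25
Node 0 (S = 55): V_0 = 1/1.03·[0.3000·0.0000 + 0.7000·3.2500] = 2.2087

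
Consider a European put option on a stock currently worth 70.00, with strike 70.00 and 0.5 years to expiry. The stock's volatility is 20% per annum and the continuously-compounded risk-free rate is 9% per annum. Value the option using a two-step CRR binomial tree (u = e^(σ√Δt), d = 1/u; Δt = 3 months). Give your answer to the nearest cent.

CRR parameters: u = e^(σ√Δt) = e^(0.2·√0.25) = 1.1052, d = 1/u = 0.9048
Per-period rate: rΔt = 0.09·0.25 = 0.0225, so R = e^0.0225 = 1.0228
Risk-neutral probability p = (e^0.0225 − 0.9048)/(1.1052 − 0.9048) = 0.1179/0.2003 = 0.5886
Terminal stock prices: S_uu = 85.5, S_ud = 70, S_dd = 57.31
Terminal payoffs (K − S): max(-15.5, 0) = 0, max(0, 0) = 0, max(12.69, 0) = 12.69
Node u (S = 77.36): V_u = e^(−0.0225)·[0.5886·0.0000 + 0.4114·0.0000] = 0.0000
Node d (S = 63.34): V_d = e^(−0.0225)·[0.5886·0.0000 + 0.4114·12.6888] = 5.1040
Node 0 (S = 70): V_0 = e^(−0.0225)·[0.5886·0.0000 + 0.4114·5.1040] = 2.0530

2.05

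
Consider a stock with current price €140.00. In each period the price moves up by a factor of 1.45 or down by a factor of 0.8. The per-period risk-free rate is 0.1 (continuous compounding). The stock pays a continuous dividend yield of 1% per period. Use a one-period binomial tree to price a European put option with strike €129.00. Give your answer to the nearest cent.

€8.42

Per-period risk-free factor R = e^0.1 = 1.1052; dividend-adjusted growth = e^(0.1−0.01) = 1.0942.
Risk-neutral probability p = (1.0942 − 0.8)/(1.45 − 0.8) = 0.2942/0.6500 = 0.4526
Terminal stock prices: S_u = 203, S_d = 112
Terminal payoffs (K − S): max(-74, 0) = 0, max(17, 0) = 17
Node 0 (S = 140): V_0 = e^(−0.1)·[0.4526·0.0000 + 0.5474·17.0000] = 8.4206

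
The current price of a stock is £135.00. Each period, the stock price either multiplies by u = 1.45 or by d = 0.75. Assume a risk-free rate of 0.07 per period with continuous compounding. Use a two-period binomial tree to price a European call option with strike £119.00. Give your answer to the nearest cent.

£42.43

Risk-neutral probability p = (e^0.07 − 0.75)/(1.45 − 0.75) = 0.3225/0.7000 = 0.4607
Terminal stock prices: S_uu = 283.8, S_ud = 146.8, S_dd = 75.94
Terminal payoffs (S − K): max(164.8, 0) = 164.8, max(27.81, 0) = 27.81, max(-43.06, 0) = 0
Node u (S = 195.8): V_u = e^(−0.07)·[0.4607·164.8375 + 0.5393·27.8125] = 84.7951
Node d (S = 101.2): V_d = e^(−0.07)·[0.4607·27.8125 + 0.5393·0.0000] = 11.9476
Node 0 (S = 135): V_0 = e^(−0.07)·[0.4607·84.7951 + 0.5393·11.9476] = 42.4336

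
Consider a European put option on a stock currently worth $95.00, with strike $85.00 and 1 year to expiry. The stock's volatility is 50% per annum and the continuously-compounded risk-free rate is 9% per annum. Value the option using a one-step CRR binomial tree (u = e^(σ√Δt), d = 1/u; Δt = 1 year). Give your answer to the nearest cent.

CRR parameters: u = e^(σ√Δt) = e^(0.5·√1) = 1.6487, d = 1/u = 0.6065
Per-period rate: rΔt = 0.09·1 = 0.09, so R = e^0.09 = 1.0942
Risk-neutral probability p = (e^0.09 − 0.6065)/(1.6487 − 0.6065) = 0.4876/1.0422 = 0.4679
Terminal stock prices: S_u = 156.6, S_d = 57.62
Terminal payoffs (K − S): max(-71.63, 0) = 0, max(27.38, 0) = 27.38
Node 0 (S = 95): V_0 = e^(−0.09)·[0.4679·0.0000 + 0.5321·27.3796] = 13.3147

$13.31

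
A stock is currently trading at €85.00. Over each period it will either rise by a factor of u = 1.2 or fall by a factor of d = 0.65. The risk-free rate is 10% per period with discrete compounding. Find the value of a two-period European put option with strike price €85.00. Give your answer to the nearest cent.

€5.94

Risk-neutral probability p = (1 + 0.1 − 0.65)/(1.2 − 0.65) = 0.4500/0.5500 = 0.8182
Terminal stock prices: S_uu = 122.4, S_ud = 66.3, S_dd = 35.91
Terminal payoffs (K − S): max(-37.4, 0) = 0, max(18.7, 0) = 18.7, max(49.09, 0) = 49.09
Node u (S = 102): V_u = 1/1.1·[0.8182·0.0000 + 0.1818·18.7000] = 3.0909
Node d (S = 55.25): V_d = 1/1.1·[0.8182·18.7000 + 0.1818·49.0875] = 22.0227
Node 0 (S = 85): V_0 = 1/1.1·[0.8182·3.0909 + 0.1818·22.0227] = 5.9391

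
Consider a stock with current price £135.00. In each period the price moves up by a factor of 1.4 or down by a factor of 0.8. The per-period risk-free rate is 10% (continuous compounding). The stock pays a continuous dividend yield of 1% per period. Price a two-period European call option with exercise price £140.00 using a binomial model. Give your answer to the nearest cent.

Per-period risk-free factor R = e^0.1 = 1.1052; dividend-adjusted growth = e^(0.1−0.01) = 1.0942.
Risk-neutral probability p = (1.0942 − 0.8)/(1.4 − 0.8) = 0.2942/0.6000 = 0.4903
Terminal stock prices: S_uu = 264.6, S_ud = 151.2, S_dd = 86.4
Terminal payoffs (S − K): max(124.6, 0) = 124.6, max(11.2, 0) = 11.2, max(-53.6, 0) = 0
Node u (S = 189): V_u = e^(−0.1)·[0.4903·124.6000 + 0.5097·11.2000] = 60.4422
Node d (S = 108): V_d = e^(−0.1)·[0.4903·11.2000 + 0.5097·0.0000] = 4.9687
Node 0 (S = 135): V_0 = e^(−0.1)·[0.4903·60.4422 + 0.5097·4.9687] = 29.1057

£29.11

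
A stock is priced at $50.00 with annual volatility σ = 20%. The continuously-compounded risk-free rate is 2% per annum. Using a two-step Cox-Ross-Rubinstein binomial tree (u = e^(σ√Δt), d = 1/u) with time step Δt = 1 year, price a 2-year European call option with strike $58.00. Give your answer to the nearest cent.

$3.99

CRR parameters: u = e^(σ√Δt) = e^(0.2·√1) = 1.2214, d = 1/u = 0.8187
Per-period rate: rΔt = 0.02·1 = 0.02, so R = e^0.02 = 1.0202
Risk-neutral probability p = (e^0.02 − 0.8187)/(1.2214 − 0.8187) = 0.2015/0.4027 = 0.5003
Terminal stock prices: S_uu = 74.59, S_ud = 50, S_dd = 33.52
Terminal payoffs (S − K): max(16.59, 0) = 16.59, max(-8, 0) = 0, max(-24.48, 0) = 0
Node u (S = 61.07): V_u = e^(−0.02)·[0.5003·16.5912 + 0.4997·0.0000] = 8.1368
Node d (S = 40.94): V_d = e^(−0.02)·[0.5003·0.0000 + 0.4997·0.0000] = 0.0000
Node 0 (S = 50): V_0 = e^(−0.02)·[0.5003·8.1368 + 0.4997·0.0000] = 3.9905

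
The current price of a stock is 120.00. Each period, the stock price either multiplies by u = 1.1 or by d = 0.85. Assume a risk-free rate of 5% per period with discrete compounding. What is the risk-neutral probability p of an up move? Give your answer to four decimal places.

p = 0.8000

Risk-neutral probability p = (1 + 0.05 − 0.85)/(1.1 − 0.85) = 0.2000/0.2500 = 0.8000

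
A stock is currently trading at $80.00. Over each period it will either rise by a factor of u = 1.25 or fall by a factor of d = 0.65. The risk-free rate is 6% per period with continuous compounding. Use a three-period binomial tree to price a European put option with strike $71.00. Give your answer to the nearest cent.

Risk-neutral probability p = (e^0.06 − 0.65)/(1.25 − 0.65) = 0.4118/0.6000 = 0.6864
Terminal stock prices: S_uuu = 156.2, S_uud = 81.25, S_udd = 42.25, S_ddd = 21.97
Terminal payoffs (K − S): max(-85.25, 0) = 0, max(-10.25, 0) = 0, max(28.75, 0) = 28.75, max(49.03, 0) = 49.03
Node uu (S = 125): V_uu = e^(−0.06)·[0.6864·0.0000 + 0.3136·0.0000] = 0.0000
Node ud (S = 65): V_ud = e^(−0.06)·[0.6864·0.0000 + 0.3136·28.7500] = 8.4911
Node dd (S = 33.8): V_dd = e^(−0.06)·[0.6864·28.7500 + 0.3136·49.0300] = 33.0653
Node u (S = 100): V_u = e^(−0.06)·[0.6864·0.0000 + 0.3136·8.4911] = 2.5078
Node d (S = 52): V_d = e^(−0.06)·[0.6864·8.4911 + 0.3136·33.0653] = 15.2544
Node 0 (S = 80): V_0 = e^(−0.06)·[0.6864·2.5078 + 0.3136·15.2544] = 6.1264

$6.13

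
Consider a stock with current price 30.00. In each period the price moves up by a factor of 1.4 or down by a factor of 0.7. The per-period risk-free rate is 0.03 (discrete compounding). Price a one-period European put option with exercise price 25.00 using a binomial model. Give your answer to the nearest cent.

Risk-neutral probability p = (1 + 0.03 − 0.7)/(1.4 − 0.7) = 0.3300/0.7000 = 0.4714
Terminal stock prices: S_u = 42, S_d = 21
Terminal payoffs (K − S): max(-17, 0) = 0, max(4, 0) = 4
Node 0 (S = 30): V_0 = 1/1.03·[0.4714·0.0000 + 0.5286·4.0000] = 2.0527

2.05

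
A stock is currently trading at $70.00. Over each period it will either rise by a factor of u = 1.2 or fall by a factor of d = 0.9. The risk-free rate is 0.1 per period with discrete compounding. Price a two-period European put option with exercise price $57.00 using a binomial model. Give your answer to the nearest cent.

$0.03

Risk-neutral probability p = (1 + 0.1 − 0.9)/(1.2 − 0.9) = 0.2000/0.3000 = 0.6667
Terminal stock prices: S_uu = 100.8, S_ud = 75.6, S_dd = 56.7
Terminal payoffs (K − S): max(-43.8, 0) = 0, max(-18.6, 0) = 0, max(0.3, 0) = 0.3
Node u (S = 84): V_u = 1/1.1·[0.6667·0.0000 + 0.3333·0.0000] = 0.0000
Node d (S = 63): V_d = 1/1.1·[0.6667·0.0000 + 0.3333·0.3000] = 0.0909
Node 0 (S = 70): V_0 = 1/1.1·[0.6667·0.0000 + 0.3333·0.0909] = 0.0275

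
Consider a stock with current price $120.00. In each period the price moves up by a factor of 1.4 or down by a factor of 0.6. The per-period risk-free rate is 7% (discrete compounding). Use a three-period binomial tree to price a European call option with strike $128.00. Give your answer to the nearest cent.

Risk-neutral probability p = (1 + 0.07 − 0.6)/(1.4 − 0.6) = 0.4700/0.8000 = 0.5875
Terminal stock prices: S_uuu = 329.3, S_uud = 141.1, S_udd = 60.48, S_ddd = 25.92
Terminal payoffs (S − K): max(201.3, 0) = 201.3, max(13.12, 0) = 13.12, max(-67.52, 0) = 0, max(-102.1, 0) = 0
Node uu (S = 235.2): V_uu = 1/1.07·[0.5875·201.2800 + 0.4125·13.1200] = 115.5738
Node ud (S = 100.8): V_ud = 1/1.07·[0.5875·13.1200 + 0.4125·0.0000] = 7.2037
Node dd (S = 43.2): V_dd = 1/1.07·[0.5875·0.0000 + 0.4125·0.0000] = 0.0000
Node u (S = 168): V_u = 1/1.07·[0.5875·115.5738 + 0.4125·7.2037] = 66.2347
Node d (S = 72): V_d = 1/1.07·[0.5875·7.2037 + 0.4125·0.0000] = 3.9553
Node 0 (S = 120): V_0 = 1/1.07·[0.5875·66.2347 + 0.4125·3.9553] = 37.8920

$37.89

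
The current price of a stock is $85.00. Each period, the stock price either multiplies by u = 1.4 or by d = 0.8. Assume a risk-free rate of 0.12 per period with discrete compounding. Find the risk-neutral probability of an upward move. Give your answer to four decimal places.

Risk-neutral probability p = (1 + 0.12 − 0.8)/(1.4 − 0.8) = 0.3200/0.6000 = 0.5333

p = 0.5333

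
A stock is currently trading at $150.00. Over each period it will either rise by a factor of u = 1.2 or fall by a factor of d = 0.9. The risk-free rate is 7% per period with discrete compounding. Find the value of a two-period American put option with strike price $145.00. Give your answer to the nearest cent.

Risk-neutral probability p = (1 + 0.07 − 0.9)/(1.2 − 0.9) = 0.1700/0.3000 = 0.5667
Terminal stock prices: S_uu = 216, S_ud = 162, S_dd = 121.5
Terminal payoffs (K − S): max(-71, 0) = 0, max(-17, 0) = 0, max(23.5, 0) = 23.5
Node u (S = 180): continuation = 1/1.07·[0.5667·0.0000 + 0.4333·0.0000] = 0.0000; exercise value = 0.0000 ≤ continuation, so V_u = 0.0000
Node d (S = 135): continuation = 1/1.07·[0.5667·0.0000 + 0.4333·23.5000] = 9.5171; exercise value = 10.0000 > continuation, so V_d = 10.0000 (exercise)
Node 0 (S = 150): continuation = 1/1.07·[0.5667·0.0000 + 0.4333·10.0000] = 4.0498; exercise value = 0.0000 ≤ continuation, so V_0 = 4.0498

$4.05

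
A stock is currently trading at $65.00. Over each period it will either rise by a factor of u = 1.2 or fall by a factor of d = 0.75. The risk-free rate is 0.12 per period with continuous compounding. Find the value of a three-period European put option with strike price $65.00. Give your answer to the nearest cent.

$1.07

Risk-neutral probability p = (e^0.12 − 0.75)/(1.2 − 0.75) = 0.3775/0.4500 = 0.8389
Terminal stock prices: S_uuu = 112.3, S_uud = 70.2, S_udd = 43.88, S_ddd = 27.42
Terminal payoffs (K − S): max(-47.32, 0) = 0, max(-5.2, 0) = 0, max(21.12, 0) = 21.12, max(37.58, 0) = 37.58
Node uu (S = 93.6): V_uu = e^(−0.12)·[0.8389·0.0000 + 0.1611·0.0000] = 0.0000
Node ud (S = 58.5): V_ud = e^(−0.12)·[0.8389·0.0000 + 0.1611·21.1250] = 3.0187
Node dd (S = 36.56): V_dd = e^(−0.12)·[0.8389·21.1250 + 0.1611·37.5781] = 21.0873
Node u (S = 78): V_u = e^(−0.12)·[0.8389·0.0000 + 0.1611·3.0187] = 0.4314
Node d (S = 48.75): V_d = e^(−0.12)·[0.8389·3.0187 + 0.1611·21.0873] = 5.2594
Node 0 (S = 65): V_0 = e^(−0.12)·[0.8389·0.4314 + 0.1611·5.2594] = 1.0725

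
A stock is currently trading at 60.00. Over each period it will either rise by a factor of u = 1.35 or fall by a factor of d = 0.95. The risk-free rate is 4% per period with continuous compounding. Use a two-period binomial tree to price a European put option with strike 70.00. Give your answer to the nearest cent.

8.74

Risk-neutral probability p = (e^0.04 − 0.95)/(1.35 − 0.95) = 0.0908/0.4000 = 0.2270
Terminal stock prices: S_uu = 109.4, S_ud = 76.95, S_dd = 54.15
Terminal payoffs (K − S): max(-39.35, 0) = 0, max(-6.95, 0) = 0, max(15.85, 0) = 15.85
Node u (S = 81): V_u = e^(−0.04)·[0.2270·0.0000 + 0.7730·0.0000] = 0.0000
Node d (S = 57): V_d = e^(−0.04)·[0.2270·0.0000 + 0.7730·15.8500] = 11.7712
Node 0 (S = 60): V_0 = e^(−0.04)·[0.2270·0.0000 + 0.7730·11.7712] = 8.7421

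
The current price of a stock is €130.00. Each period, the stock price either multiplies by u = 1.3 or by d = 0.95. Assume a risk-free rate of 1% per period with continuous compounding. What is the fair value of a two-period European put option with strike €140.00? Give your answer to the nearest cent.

€15.25

Risk-neutral probability p = (e^0.01 − 0.95)/(1.3 − 0.95) = 0.0601/0.3500 = 0.1716
Terminal stock prices: S_uu = 219.7, S_ud = 160.5, S_dd = 117.3
Terminal payoffs (K − S): max(-79.7, 0) = 0, max(-20.55, 0) = 0, max(22.67, 0) = 22.67
Node u (S = 169): V_u = e^(−0.01)·[0.1716·0.0000 + 0.8284·0.0000] = 0.0000
Node d (S = 123.5): V_d = e^(−0.01)·[0.1716·0.0000 + 0.8284·22.6750] = 18.5977
Node 0 (S = 130): V_0 = e^(−0.01)·[0.1716·0.0000 + 0.8284·18.5977] = 15.2536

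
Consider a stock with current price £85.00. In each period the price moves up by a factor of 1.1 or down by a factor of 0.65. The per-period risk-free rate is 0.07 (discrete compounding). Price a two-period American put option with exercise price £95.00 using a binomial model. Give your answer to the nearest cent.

Risk-neutral probability p = (1 + 0.07 − 0.65)/(1.1 − 0.65) = 0.4200/0.4500 = 0.9333
Terminal stock prices: S_uu = 102.9, S_ud = 60.78, S_dd = 35.91
Terminal payoffs (K − S): max(-7.85, 0) = 0, max(34.22, 0) = 34.22, max(59.09, 0) = 59.09
Node u (S = 93.5): continuation = 1/1.07·[0.9333·0.0000 + 0.0667·34.2250] = 2.1324; exercise value = 1.5000 ≤ continuation, so V_u = 2.1324
Node d (S = 55.25): continuation = 1/1.07·[0.9333·34.2250 + 0.0667·59.0875] = 33.5350; exercise value = 39.7500 > continuation, so V_d = 39.7500 (exercise)
Node 0 (S = 85): continuation = 1/1.07·[0.9333·2.1324 + 0.0667·39.7500] = 4.3367; exercise value = 10.0000 > continuation, so V_0 = 10.0000 (exercise)

£10.00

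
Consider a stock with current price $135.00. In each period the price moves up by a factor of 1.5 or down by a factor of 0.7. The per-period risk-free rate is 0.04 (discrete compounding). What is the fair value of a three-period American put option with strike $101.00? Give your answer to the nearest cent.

$11.10

Risk-neutral probability p = (1 + 0.04 − 0.7)/(1.5 − 0.7) = 0.3400/0.8000 = 0.4250
Terminal stock prices: S_uuu = 455.6, S_uud = 212.6, S_udd = 99.22, S_ddd = 46.3
Terminal payoffs (K − S): max(-354.6, 0) = 0, max(-111.6, 0) = 0, max(1.775, 0) = 1.775, max(54.7, 0) = 54.7
Node uu (S = 303.8): continuation = 1/1.04·[0.4250·0.0000 + 0.5750·0.0000] = 0.0000; exercise value = 0.0000 ≤ continuation, so V_uu = 0.0000
Node ud (S = 141.8): continuation = 1/1.04·[0.4250·0.0000 + 0.5750·1.7750] = 0.9814; exercise value = 0.0000 ≤ continuation, so V_ud = 0.9814
Node dd (S = 66.15): continuation = 1/1.04·[0.4250·1.7750 + 0.5750·54.6950] = 30.9654; exercise value = 34.8500 > continuation, so V_dd = 34.8500 (exercise)
Node u (S = 202.5): continuation = 1/1.04·[0.4250·0.0000 + 0.5750·0.9814] = 0.5426; exercise value = 0.0000 ≤ continuation, so V_u = 0.5426
Node d (S = 94.5): continuation = 1/1.04·[0.4250·0.9814 + 0.5750·34.8500] = 19.6691; exercise value = 6.5000 ≤ continuation, so V_d = 19.6691
Node 0 (S = 135): continuation = 1/1.04·[0.4250·0.5426 + 0.5750·19.6691] = 11.0965; exercise value = 0.0000 ≤ continuation, so V_0 = 11.0965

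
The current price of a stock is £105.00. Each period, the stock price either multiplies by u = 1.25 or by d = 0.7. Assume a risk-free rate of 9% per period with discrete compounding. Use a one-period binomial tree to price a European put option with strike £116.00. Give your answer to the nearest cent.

Risk-neutral probability p = (1 + 0.09 − 0.7)/(1.25 − 0.7) = 0.3900/0.5500 = 0.7091
Terminal stock prices: S_u = 131.2, S_d = 73.5
Terminal payoffs (K − S): max(-15.25, 0) = 0, max(42.5, 0) = 42.5
Node 0 (S = 105): V_0 = 1/1.09·[0.7091·0.0000 + 0.2909·42.5000] = 11.3428

£11.34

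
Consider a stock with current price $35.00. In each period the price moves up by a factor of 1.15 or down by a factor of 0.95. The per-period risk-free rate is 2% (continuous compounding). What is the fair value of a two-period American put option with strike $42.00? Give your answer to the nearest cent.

Risk-neutral probability p = (e^0.02 − 0.95)/(1.15 − 0.95) = 0.0702/0.2000 = 0.3510
Terminal stock prices: S_uu = 46.29, S_ud = 38.24, S_dd = 31.59
Terminal payoffs (K − S): max(-4.287, 0) = 0, max(3.763, 0) = 3.763, max(10.41, 0) = 10.41
Node u (S = 40.25): continuation = e^(−0.02)·[0.3510·0.0000 + 0.6490·3.7625] = 2.3935; exercise value = 1.7500 ≤ continuation, so V_u = 2.3935
Node d (S = 33.25): continuation = e^(−0.02)·[0.3510·3.7625 + 0.6490·10.4125] = 7.9183; exercise value = 8.7500 > continuation, so V_d = 8.7500 (exercise)
Node 0 (S = 35): continuation = e^(−0.02)·[0.3510·2.3935 + 0.6490·8.7500] = 6.3897; exercise value = 7.0000 > continuation, so V_0 = 7.0000 (exercise)

$7.00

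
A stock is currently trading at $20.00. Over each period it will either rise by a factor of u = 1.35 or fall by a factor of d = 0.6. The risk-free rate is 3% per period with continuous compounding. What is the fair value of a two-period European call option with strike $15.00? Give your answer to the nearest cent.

$7.21

Risk-neutral probability p = (e^0.03 − 0.6)/(1.35 − 0.6) = 0.4305/0.7500 = 0.5739
Terminal stock prices: S_uu = 36.45, S_ud = 16.2, S_dd = 7.2
Terminal payoffs (S − K): max(21.45, 0) = 21.45, max(1.2, 0) = 1.2, max(-7.8, 0) = 0
Node u (S = 27): V_u = e^(−0.03)·[0.5739·21.4500 + 0.4261·1.2000] = 12.4433
Node d (S = 12): V_d = e^(−0.03)·[0.5739·1.2000 + 0.4261·0.0000] = 0.6684
Node 0 (S = 20): V_0 = e^(−0.03)·[0.5739·12.4433 + 0.4261·0.6684] = 7.2070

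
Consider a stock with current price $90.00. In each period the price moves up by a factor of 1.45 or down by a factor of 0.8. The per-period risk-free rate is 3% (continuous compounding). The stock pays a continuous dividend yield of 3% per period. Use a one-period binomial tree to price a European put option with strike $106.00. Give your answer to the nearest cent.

$22.84

Per-period risk-free factor R = e^0.03 = 1.0305; dividend-adjusted growth = e^(0.03−0.03) = 1.0000.
Risk-neutral probability p = (1.0000 − 0.8)/(1.45 − 0.8) = 0.2000/0.6500 = 0.3077
Terminal stock prices: S_u = 130.5, S_d = 72
Terminal payoffs (K − S): max(-24.5, 0) = 0, max(34, 0) = 34
Node 0 (S = 90): V_0 = e^(−0.03)·[0.3077·0.0000 + 0.6923·34.0000] = 22.8428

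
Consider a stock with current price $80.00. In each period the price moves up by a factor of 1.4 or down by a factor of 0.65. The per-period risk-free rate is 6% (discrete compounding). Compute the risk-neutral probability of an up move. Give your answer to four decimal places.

p = 0.5467

Risk-neutral probability p = (1 + 0.06 − 0.65)/(1.4 − 0.65) = 0.4100/0.7500 = 0.5467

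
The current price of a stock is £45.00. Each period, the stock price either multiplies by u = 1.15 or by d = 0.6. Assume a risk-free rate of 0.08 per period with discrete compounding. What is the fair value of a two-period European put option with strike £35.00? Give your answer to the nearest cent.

£1.01

Risk-neutral probability p = (1 + 0.08 − 0.6)/(1.15 − 0.6) = 0.4800/0.5500 = 0.8727
Terminal stock prices: S_uu = 59.51, S_ud = 31.05, S_dd = 16.2
Terminal payoffs (K − S): max(-24.51, 0) = 0, max(3.95, 0) = 3.95, max(18.8, 0) = 18.8
Node u (S = 51.75): V_u = 1/1.08·[0.8727·0.0000 + 0.1273·3.9500] = 0.4655
Node d (S = 27): V_d = 1/1.08·[0.8727·3.9500 + 0.1273·18.8000] = 5.4074
Node 0 (S = 45): V_0 = 1/1.08·[0.8727·0.4655 + 0.1273·5.4074] = 1.0134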